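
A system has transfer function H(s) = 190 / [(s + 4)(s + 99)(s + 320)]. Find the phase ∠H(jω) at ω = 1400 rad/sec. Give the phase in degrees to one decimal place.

-252.9 deg

∠(j1400 + 4) = arctan(1400/4) = 89.84°
∠(j1400 + 99) = arctan(1400/99) = 85.96°
∠(j1400 + 320) = arctan(1400/320) = 77.12°
∠H(j1400) = − (89.84° + 85.96° + 77.12°) = -252.92°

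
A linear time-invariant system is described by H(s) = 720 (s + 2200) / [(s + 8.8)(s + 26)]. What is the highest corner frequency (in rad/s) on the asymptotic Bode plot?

2200 rad/s

Break frequencies occur at each pole and zero magnitude: 8.8 rad/s, 26 rad/s, 2200 rad/s.
The highest is 2200 rad/s.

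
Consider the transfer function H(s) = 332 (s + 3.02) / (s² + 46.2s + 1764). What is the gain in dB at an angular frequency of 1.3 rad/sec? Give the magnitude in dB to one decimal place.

-4.2 dB

|j1.3 + 3.02| = √(1.3² + 3.02²) = 3.288
|(j1.3)² + 46.2(j1.3) + 1764| = |1762.3 + j60.06| = 1763
|H(j1.3)| = 332 × 3.288 / 1763 = 0.61905
20 log₁₀(0.61905) = -4.17 dB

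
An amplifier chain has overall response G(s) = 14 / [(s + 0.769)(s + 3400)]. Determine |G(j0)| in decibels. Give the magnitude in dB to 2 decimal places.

-45.43 dB

G(0) = 14 / (0.769 × 3400) = 0.0053545
20 log₁₀(0.0053545) = -45.426 dB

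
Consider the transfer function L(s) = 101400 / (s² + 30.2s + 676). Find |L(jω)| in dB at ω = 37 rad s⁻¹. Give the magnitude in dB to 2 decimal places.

|(j37)² + 30.2(j37) + 676| = |-693 + j1117.4| = 1315
|L(j37)| = 101400 / 1315 = 77.119
20 log₁₀(77.119) = 37.743 dB

37.74 dB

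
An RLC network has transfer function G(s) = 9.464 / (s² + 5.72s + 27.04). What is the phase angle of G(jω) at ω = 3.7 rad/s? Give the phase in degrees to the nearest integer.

∠[(j3.7)² + 5.72(j3.7) + 27.04] = ∠[13.35 + j21.164] = 57.76°
∠G(j3.7) = −57.76° = -57.76°

-58°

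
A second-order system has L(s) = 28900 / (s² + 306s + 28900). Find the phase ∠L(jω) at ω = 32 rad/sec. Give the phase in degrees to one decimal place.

-19.4°

∠[(j32)² + 306(j32) + 28900] = ∠[27876 + j9792] = 19.35°
∠L(j32) = −19.35° = -19.35°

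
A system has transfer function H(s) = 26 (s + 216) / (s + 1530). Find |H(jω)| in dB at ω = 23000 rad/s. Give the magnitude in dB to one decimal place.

28.3 dB

|j23000 + 216| = √(23000² + 216²) = 2.3e+04
|j23000 + 1530| = √(23000² + 1530²) = 2.305e+04
|H(j23000)| = 26 × 2.3e+04 / 2.305e+04 = 25.944
20 log₁₀(25.944) = 28.28 dB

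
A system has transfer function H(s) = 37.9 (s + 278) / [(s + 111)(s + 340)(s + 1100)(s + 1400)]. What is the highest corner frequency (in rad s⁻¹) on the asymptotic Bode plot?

1400 rad s⁻¹

Break frequencies occur at each pole and zero magnitude: 111 rad s⁻¹, 278 rad s⁻¹, 340 rad s⁻¹, 1100 rad s⁻¹, 1400 rad s⁻¹.
The highest is 1400 rad s⁻¹.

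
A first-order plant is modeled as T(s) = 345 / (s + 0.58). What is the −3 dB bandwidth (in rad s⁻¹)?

0.58 rad s⁻¹

For a single-pole low-pass, the −3 dB point is at the pole: ω = 0.58 rad s⁻¹.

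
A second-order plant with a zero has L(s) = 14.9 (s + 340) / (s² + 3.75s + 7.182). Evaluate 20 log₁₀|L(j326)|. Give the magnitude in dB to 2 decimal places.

-23.60 dB

|j326 + 340| = √(326² + 340²) = 471
|(j326)² + 3.75(j326) + 7.182| = |-1.0627e+05 + j1222.5| = 1.063e+05
|L(j326)| = 14.9 × 471 / 1.063e+05 = 0.06604
20 log₁₀(0.06604) = -23.604 dB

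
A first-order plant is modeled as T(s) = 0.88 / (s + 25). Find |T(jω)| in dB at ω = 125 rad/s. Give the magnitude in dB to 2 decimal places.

-43.22 dB

|j125 + 25| = √(125² + 25²) = 127.5
|T(j125)| = 0.88 / 127.5 = 0.0069033
20 log₁₀(0.0069033) = -43.219 dB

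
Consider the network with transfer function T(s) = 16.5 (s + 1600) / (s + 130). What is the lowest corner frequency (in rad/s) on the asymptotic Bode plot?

130 rad/s

Break frequencies occur at each pole and zero magnitude: 130 rad/s, 1600 rad/s.
The lowest is 130 rad/s.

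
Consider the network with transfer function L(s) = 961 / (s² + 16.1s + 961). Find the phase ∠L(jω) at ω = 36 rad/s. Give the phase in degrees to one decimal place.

∠[(j36)² + 16.1(j36) + 961] = ∠[-335 + j579.6] = 120.03°
∠L(j36) = −120.03° = -120.03°

-120.0°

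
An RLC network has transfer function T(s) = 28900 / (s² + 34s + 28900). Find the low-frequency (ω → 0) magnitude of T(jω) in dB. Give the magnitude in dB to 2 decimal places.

0.00 dB

T(0) = 28900 / 28900 = 1
20 log₁₀(1) = 0.000 dB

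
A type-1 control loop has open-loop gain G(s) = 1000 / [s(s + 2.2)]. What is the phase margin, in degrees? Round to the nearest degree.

4 deg

Gain crossover: |G(jω)| = 1 at ω ≈ 31.6 rad s⁻¹.
∠G(j31.6) = −90° − arctan(31.6/2.2) ≈ -176.02°
PM = 180° + (-176.02°) = 3.98°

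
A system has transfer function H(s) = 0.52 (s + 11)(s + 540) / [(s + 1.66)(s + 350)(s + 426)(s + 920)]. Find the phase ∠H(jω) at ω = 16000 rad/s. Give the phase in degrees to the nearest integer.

-176°

∠(j16000 + 11) = arctan(16000/11) = 89.96°
∠(j16000 + 540) = arctan(16000/540) = 88.07°
∠(j16000 + 1.66) = arctan(16000/1.66) = 89.99°
∠(j16000 + 350) = arctan(16000/350) = 88.75°
∠(j16000 + 426) = arctan(16000/426) = 88.47°
∠(j16000 + 920) = arctan(16000/920) = 86.71°
∠H(j16000) = 89.96° + 88.07° − (89.99° + 88.75° + 88.47° + 86.71°) = -175.90°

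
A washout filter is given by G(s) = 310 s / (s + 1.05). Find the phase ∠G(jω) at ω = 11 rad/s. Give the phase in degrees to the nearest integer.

∠(j11) = 90.00°
∠(j11 + 1.05) = arctan(11/1.05) = 84.55°
∠G(j11) = 90.00° − 84.55° = 5.45°

5 deg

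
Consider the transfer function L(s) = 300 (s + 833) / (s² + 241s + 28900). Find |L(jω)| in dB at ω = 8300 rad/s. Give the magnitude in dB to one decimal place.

|j8300 + 833| = √(8300² + 833²) = 8342
|(j8300)² + 241(j8300) + 28900| = |-6.8861e+07 + j2.0003e+06| = 6.889e+07
|L(j8300)| = 300 × 8342 / 6.889e+07 = 0.036326
20 log₁₀(0.036326) = -28.80 dB

-28.8 dB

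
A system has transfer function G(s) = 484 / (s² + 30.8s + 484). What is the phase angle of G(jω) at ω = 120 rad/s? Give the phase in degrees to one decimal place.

∠[(j120)² + 30.8(j120) + 484] = ∠[-13916 + j3696] = 165.13°
∠G(j120) = −165.13° = -165.13°

-165.1 deg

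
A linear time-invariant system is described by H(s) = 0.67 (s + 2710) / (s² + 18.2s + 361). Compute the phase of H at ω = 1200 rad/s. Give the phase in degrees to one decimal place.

∠(j1200 + 2710) = arctan(1200/2710) = 23.88°
∠[(j1200)² + 18.2(j1200) + 361] = ∠[-1.4396e+06 + j21840] = 179.13°
∠H(j1200) = 23.88° − 179.13° = -155.25°

-155.2°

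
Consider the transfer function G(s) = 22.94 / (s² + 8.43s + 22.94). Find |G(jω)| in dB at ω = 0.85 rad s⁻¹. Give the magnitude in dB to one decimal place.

-0.2 dB

|(j0.85)² + 8.43(j0.85) + 22.94| = |22.218 + j7.1655| = 23.34
|G(j0.85)| = 22.94 / 23.34 = 0.98268
20 log₁₀(0.98268) = -0.15 dB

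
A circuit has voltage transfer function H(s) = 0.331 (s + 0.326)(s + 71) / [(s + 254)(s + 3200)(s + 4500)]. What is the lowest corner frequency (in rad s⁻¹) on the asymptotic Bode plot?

Break frequencies occur at each pole and zero magnitude: 0.326 rad s⁻¹, 71 rad s⁻¹, 254 rad s⁻¹, 3200 rad s⁻¹, 4500 rad s⁻¹.
The lowest is 0.326 rad s⁻¹.

0.326 rad s⁻¹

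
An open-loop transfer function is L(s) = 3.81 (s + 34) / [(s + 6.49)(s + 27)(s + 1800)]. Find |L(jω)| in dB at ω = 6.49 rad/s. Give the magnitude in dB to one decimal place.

-70.8 dB

|j6.49 + 34| = √(6.49² + 34²) = 34.61
|j6.49 + 6.49| = √(6.49² + 6.49²) = 9.178
|j6.49 + 27| = √(6.49² + 27²) = 27.77
|j6.49 + 1800| = √(6.49² + 1800²) = 1800
|L(j6.49)| = 3.81 × 34.61 / (9.178 × 27.77 × 1800) = 0.00028746
20 log₁₀(0.00028746) = -70.83 dB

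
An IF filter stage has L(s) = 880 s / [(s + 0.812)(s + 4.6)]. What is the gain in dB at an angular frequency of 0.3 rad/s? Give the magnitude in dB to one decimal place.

|j0.3| = 0.3
|j0.3 + 0.812| = √(0.3² + 0.812²) = 0.8656
|j0.3 + 4.6| = √(0.3² + 4.6²) = 4.61
|L(j0.3)| = 880 × 0.3 / (0.8656 × 4.61) = 66.158
20 log₁₀(66.158) = 36.41 dB

36.4 dB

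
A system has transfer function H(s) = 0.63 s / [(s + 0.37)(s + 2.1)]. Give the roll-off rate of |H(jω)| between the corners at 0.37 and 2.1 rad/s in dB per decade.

0 dB/decade

In this band the factors already past their corner are: 1 differentiator zero, pole at 0.37; net slope = 0 dB/decade.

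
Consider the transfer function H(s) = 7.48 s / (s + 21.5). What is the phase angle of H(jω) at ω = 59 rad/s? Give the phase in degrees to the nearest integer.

∠(j59) = 90.00°
∠(j59 + 21.5) = arctan(59/21.5) = 69.98°
∠H(j59) = 90.00° − 69.98° = 20.02°

20 deg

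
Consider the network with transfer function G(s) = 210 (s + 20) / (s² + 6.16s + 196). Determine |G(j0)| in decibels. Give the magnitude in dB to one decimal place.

26.6 dB

G(0) = 210 × 20 / 196 = 21.429
20 log₁₀(21.429) = 26.62 dB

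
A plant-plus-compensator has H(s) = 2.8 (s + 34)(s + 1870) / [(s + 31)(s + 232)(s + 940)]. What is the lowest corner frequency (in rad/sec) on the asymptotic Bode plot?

31 rad/sec

Break frequencies occur at each pole and zero magnitude: 31 rad/sec, 34 rad/sec, 232 rad/sec, 940 rad/sec, 1870 rad/sec.
The lowest is 31 rad/sec.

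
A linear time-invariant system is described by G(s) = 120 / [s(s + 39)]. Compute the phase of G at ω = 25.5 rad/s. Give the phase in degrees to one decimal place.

∠(j25.5 + 39) = arctan(25.5/39) = 33.18°
∠(j25.5) = 90.00°
∠G(j25.5) = − (33.18° + 90.00°) = -123.18°

-123.2°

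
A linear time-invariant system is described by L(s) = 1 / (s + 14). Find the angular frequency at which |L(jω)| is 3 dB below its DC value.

14 rad/s

For a single-pole low-pass, the −3 dB point is at the pole: ω = 14 rad/s.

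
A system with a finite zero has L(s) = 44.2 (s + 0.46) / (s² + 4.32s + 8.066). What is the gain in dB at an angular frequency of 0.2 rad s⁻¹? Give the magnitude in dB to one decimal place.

|j0.2 + 0.46| = √(0.2² + 0.46²) = 0.5016
|(j0.2)² + 4.32(j0.2) + 8.066| = |8.026 + j0.864| = 8.072
|L(j0.2)| = 44.2 × 0.5016 / 8.072 = 2.7465
20 log₁₀(2.7465) = 8.78 dB

8.8 dB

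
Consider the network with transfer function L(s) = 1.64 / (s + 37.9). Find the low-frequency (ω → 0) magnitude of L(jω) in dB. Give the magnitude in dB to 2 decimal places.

-27.28 dB

L(0) = 1.64 / 37.9 = 0.043272
20 log₁₀(0.043272) = -27.276 dB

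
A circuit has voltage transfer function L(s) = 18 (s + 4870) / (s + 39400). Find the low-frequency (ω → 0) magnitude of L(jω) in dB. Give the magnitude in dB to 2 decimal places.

6.95 dB

L(0) = 18 × 4870 / 39400 = 2.2249
20 log₁₀(2.2249) = 6.946 dB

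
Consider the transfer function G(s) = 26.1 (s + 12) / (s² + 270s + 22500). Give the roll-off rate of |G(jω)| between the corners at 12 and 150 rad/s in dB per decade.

In this band the factors already past their corner are: zero at 12; net slope = 20 dB/decade.

20 dB/decade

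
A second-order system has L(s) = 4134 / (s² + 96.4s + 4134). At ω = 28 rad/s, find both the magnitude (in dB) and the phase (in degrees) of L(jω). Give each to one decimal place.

|L| = -0.3 dB, ∠L = -38.9°

|(j28)² + 96.4(j28) + 4134| = |3350 + j2699.2| = 4302
|L(j28)| = 4134 / 4302 = 0.96092
20 log₁₀(0.96092) = -0.35 dB
∠[(j28)² + 96.4(j28) + 4134] = ∠[3350 + j2699.2] = 38.86°
∠L(j28) = −38.86° = -38.86°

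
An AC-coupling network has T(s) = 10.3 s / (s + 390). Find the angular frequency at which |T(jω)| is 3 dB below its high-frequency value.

For a single-pole high-pass, the −3 dB point is at the pole: ω = 390 rad/s.

390 rad/s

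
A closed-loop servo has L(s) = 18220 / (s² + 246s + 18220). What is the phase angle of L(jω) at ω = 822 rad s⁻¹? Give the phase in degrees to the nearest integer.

∠[(j822)² + 246(j822) + 18220] = ∠[-6.5746e+05 + j2.0221e+05] = 162.90°
∠L(j822) = −162.90° = -162.90°

-163 deg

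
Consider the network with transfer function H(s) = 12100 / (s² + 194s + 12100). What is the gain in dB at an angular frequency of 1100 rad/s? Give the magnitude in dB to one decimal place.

-40.0 dB

|(j1100)² + 194(j1100) + 12100| = |-1.1979e+06 + j2.134e+05| = 1.217e+06
|H(j1100)| = 12100 / 1.217e+06 = 0.0099444
20 log₁₀(0.0099444) = -40.05 dB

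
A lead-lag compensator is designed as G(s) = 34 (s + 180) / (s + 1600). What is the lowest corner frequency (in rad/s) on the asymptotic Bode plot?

Break frequencies occur at each pole and zero magnitude: 180 rad/s, 1600 rad/s.
The lowest is 180 rad/s.

180 rad/s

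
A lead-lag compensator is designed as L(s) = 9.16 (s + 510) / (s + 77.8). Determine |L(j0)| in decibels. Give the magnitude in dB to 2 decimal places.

35.57 dB

L(0) = 9.16 × 510 / 77.8 = 60.046
20 log₁₀(60.046) = 35.570 dB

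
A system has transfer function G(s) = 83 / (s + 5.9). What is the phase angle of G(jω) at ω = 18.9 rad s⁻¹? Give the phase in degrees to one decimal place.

∠(j18.9 + 5.9) = arctan(18.9/5.9) = 72.66°
∠G(j18.9) = −72.66° = -72.66°

-72.7°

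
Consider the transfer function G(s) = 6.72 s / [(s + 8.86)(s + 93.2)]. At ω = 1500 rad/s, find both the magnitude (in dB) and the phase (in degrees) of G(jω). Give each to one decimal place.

|G| = -47.0 dB, ∠G = -86.1°

|j1500| = 1500
|j1500 + 8.86| = √(1500² + 8.86²) = 1500
|j1500 + 93.2| = √(1500² + 93.2²) = 1503
|G(j1500)| = 6.72 × 1500 / (1500 × 1503) = 0.0044713
20 log₁₀(0.0044713) = -46.99 dB
∠(j1500) = 90.00°
∠(j1500 + 8.86) = arctan(1500/8.86) = 89.66°
∠(j1500 + 93.2) = arctan(1500/93.2) = 86.44°
∠G(j1500) = 90.00° − (89.66° + 86.44°) = -86.11°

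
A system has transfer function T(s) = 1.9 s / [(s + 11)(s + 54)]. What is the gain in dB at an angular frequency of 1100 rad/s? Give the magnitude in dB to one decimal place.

|j1100| = 1100
|j1100 + 11| = √(1100² + 11²) = 1100
|j1100 + 54| = √(1100² + 54²) = 1101
|T(j1100)| = 1.9 × 1100 / (1100 × 1101) = 0.0017251
20 log₁₀(0.0017251) = -55.26 dB

-55.3 dB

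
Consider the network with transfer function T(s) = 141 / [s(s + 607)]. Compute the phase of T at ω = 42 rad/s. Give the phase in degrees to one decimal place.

-94.0°

∠(j42 + 607) = arctan(42/607) = 3.96°
∠(j42) = 90.00°
∠T(j42) = − (3.96° + 90.00°) = -93.96°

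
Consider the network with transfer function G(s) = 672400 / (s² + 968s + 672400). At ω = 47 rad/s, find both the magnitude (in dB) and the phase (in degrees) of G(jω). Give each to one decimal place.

|G| = 0.0 dB, ∠G = -3.9°

|(j47)² + 968(j47) + 672400| = |6.7019e+05 + j45496| = 6.717e+05
|G(j47)| = 672400 / 6.717e+05 = 1.001
20 log₁₀(1.001) = 0.01 dB
∠[(j47)² + 968(j47) + 672400] = ∠[6.7019e+05 + j45496] = 3.88°
∠G(j47) = −3.88° = -3.88°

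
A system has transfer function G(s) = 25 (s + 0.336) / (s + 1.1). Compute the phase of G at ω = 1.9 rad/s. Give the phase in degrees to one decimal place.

∠(j1.9 + 0.336) = arctan(1.9/0.336) = 79.97°
∠(j1.9 + 1.1) = arctan(1.9/1.1) = 59.93°
∠G(j1.9) = 79.97° − 59.93° = 20.04°

20.0°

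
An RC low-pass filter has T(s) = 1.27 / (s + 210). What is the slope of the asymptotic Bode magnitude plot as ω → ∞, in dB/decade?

-20 dB/decade

With 0 zeros and 1 pole, the high-frequency asymptotic slope is 20 × (0 − 1) = -20 dB/decade.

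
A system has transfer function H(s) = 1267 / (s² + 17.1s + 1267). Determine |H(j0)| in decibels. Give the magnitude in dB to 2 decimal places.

0.00 dB

H(0) = 1267 / 1267 = 1
20 log₁₀(1) = 0.000 dB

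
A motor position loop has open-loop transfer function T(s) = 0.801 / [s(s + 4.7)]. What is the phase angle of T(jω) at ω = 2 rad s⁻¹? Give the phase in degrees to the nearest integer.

∠(j2 + 4.7) = arctan(2/4.7) = 23.05°
∠(j2) = 90.00°
∠T(j2) = − (23.05° + 90.00°) = -113.05°

-113 deg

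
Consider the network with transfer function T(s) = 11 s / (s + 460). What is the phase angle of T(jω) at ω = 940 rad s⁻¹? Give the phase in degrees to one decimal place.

26.1 deg

∠(j940) = 90.00°
∠(j940 + 460) = arctan(940/460) = 63.92°
∠T(j940) = 90.00° − 63.92° = 26.08°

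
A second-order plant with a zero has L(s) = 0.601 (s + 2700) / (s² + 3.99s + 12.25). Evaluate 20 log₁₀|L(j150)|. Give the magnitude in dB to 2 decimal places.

-22.82 dB

|j150 + 2700| = √(150² + 2700²) = 2704
|(j150)² + 3.99(j150) + 12.25| = |-22488 + j598.5| = 2.25e+04
|L(j150)| = 0.601 × 2704 / 2.25e+04 = 0.072245
20 log₁₀(0.072245) = -22.824 dB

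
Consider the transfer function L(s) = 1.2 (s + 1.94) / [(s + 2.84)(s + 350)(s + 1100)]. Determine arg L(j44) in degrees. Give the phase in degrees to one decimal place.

-8.3°

∠(j44 + 1.94) = arctan(44/1.94) = 87.48°
∠(j44 + 2.84) = arctan(44/2.84) = 86.31°
∠(j44 + 350) = arctan(44/350) = 7.17°
∠(j44 + 1100) = arctan(44/1100) = 2.29°
∠L(j44) = 87.48° − (86.31° + 7.17° + 2.29°) = -8.29°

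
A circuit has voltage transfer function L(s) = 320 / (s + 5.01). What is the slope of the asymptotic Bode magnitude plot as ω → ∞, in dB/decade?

With 0 zeros and 1 pole, the high-frequency asymptotic slope is 20 × (0 − 1) = -20 dB/decade.

-20 dB/decade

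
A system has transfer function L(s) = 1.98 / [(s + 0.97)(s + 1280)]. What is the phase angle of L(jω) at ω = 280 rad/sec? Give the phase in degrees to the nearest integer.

-102°

∠(j280 + 0.97) = arctan(280/0.97) = 89.80°
∠(j280 + 1280) = arctan(280/1280) = 12.34°
∠L(j280) = − (89.80° + 12.34°) = -102.14°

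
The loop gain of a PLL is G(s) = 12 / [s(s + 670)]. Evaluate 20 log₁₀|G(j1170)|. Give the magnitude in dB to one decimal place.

-102.4 dB

|j1170 + 670| = √(1170² + 670²) = 1348
|j1170| = 1170
|G(j1170)| = 12 / (1348 × 1170) = 7.6072e-06
20 log₁₀(7.6072e-06) = -102.38 dB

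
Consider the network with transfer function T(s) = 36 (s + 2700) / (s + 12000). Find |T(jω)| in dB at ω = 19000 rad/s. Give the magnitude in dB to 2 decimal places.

29.76 dB

|j19000 + 2700| = √(19000² + 2700²) = 1.919e+04
|j19000 + 12000| = √(19000² + 12000²) = 2.247e+04
|T(j19000)| = 36 × 1.919e+04 / 2.247e+04 = 30.743
20 log₁₀(30.743) = 29.755 dB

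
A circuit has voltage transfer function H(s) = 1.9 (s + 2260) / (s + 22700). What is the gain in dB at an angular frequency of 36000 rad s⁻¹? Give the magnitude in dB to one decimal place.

|j36000 + 2260| = √(36000² + 2260²) = 3.607e+04
|j36000 + 22700| = √(36000² + 22700²) = 4.256e+04
|H(j36000)| = 1.9 × 3.607e+04 / 4.256e+04 = 1.6103
20 log₁₀(1.6103) = 4.14 dB

4.1 dB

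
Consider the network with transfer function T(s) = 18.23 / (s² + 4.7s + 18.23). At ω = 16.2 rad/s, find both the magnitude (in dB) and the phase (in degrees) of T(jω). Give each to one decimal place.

|T| = -22.9 dB, ∠T = -162.7°

|(j16.2)² + 4.7(j16.2) + 18.23| = |-244.21 + j76.14| = 255.8
|T(j16.2)| = 18.23 / 255.8 = 0.071265
20 log₁₀(0.071265) = -22.94 dB
∠[(j16.2)² + 4.7(j16.2) + 18.23] = ∠[-244.21 + j76.14] = 162.68°
∠T(j16.2) = −162.68° = -162.68°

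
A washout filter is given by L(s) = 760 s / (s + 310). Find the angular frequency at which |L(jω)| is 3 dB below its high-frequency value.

For a single-pole high-pass, the −3 dB point is at the pole: ω = 310 rad s⁻¹.

310 rad s⁻¹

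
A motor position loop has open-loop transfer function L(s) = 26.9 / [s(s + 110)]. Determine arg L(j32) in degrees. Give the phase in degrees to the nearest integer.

-106 deg

∠(j32 + 110) = arctan(32/110) = 16.22°
∠(j32) = 90.00°
∠L(j32) = − (16.22° + 90.00°) = -106.22°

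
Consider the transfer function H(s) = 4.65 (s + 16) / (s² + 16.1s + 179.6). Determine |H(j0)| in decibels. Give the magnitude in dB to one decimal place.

-7.7 dB

H(0) = 4.65 × 16 / 179.6 = 0.41425
20 log₁₀(0.41425) = -7.65 dB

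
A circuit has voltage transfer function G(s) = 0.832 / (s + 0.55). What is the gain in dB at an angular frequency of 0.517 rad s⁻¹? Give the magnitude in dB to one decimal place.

|j0.517 + 0.55| = √(0.517² + 0.55²) = 0.7548
|G(j0.517)| = 0.832 / 0.7548 = 1.1022
20 log₁₀(1.1022) = 0.85 dB

0.8 dB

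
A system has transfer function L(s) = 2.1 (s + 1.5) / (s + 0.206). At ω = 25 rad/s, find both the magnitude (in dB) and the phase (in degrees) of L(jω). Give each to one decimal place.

|j25 + 1.5| = √(25² + 1.5²) = 25.04
|j25 + 0.206| = √(25² + 0.206²) = 25
|L(j25)| = 2.1 × 25.04 / 25 = 2.1037
20 log₁₀(2.1037) = 6.46 dB
∠(j25 + 1.5) = arctan(25/1.5) = 86.57°
∠(j25 + 0.206) = arctan(25/0.206) = 89.53°
∠L(j25) = 86.57° − 89.53° = -2.96°

|L| = 6.5 dB, ∠L = -3.0°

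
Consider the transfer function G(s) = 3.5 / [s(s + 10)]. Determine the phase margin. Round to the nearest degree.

88°

Gain crossover: |G(jω)| = 1 at ω ≈ 0.35 rad s⁻¹.
∠G(j0.35) = −90° − arctan(0.35/10) ≈ -92.00°
PM = 180° + (-92.00°) = 88.00°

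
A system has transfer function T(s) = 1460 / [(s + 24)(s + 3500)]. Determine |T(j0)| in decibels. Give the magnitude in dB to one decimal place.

-35.2 dB

T(0) = 1460 / (24 × 3500) = 0.017381
20 log₁₀(0.017381) = -35.20 dB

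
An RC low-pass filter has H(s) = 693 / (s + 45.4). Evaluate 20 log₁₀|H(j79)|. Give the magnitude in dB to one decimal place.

17.6 dB

|j79 + 45.4| = √(79² + 45.4²) = 91.12
|H(j79)| = 693 / 91.12 = 7.6057
20 log₁₀(7.6057) = 17.62 dB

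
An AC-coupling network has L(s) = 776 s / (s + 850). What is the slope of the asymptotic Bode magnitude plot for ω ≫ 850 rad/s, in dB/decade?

0 dB/decade

With 1 zero and 1 pole, the high-frequency asymptotic slope is 20 × (1 − 1) = 0 dB/decade.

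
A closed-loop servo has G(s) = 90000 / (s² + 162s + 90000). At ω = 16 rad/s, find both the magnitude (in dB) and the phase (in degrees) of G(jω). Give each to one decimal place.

|G| = 0.0 dB, ∠G = -1.7 deg

|(j16)² + 162(j16) + 90000| = |89744 + j2592| = 8.978e+04
|G(j16)| = 90000 / 8.978e+04 = 1.0024
20 log₁₀(1.0024) = 0.02 dB
∠[(j16)² + 162(j16) + 90000] = ∠[89744 + j2592] = 1.65°
∠G(j16) = −1.65° = -1.65°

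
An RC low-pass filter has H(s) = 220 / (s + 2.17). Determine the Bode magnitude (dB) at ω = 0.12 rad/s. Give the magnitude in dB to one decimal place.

40.1 dB

|j0.12 + 2.17| = √(0.12² + 2.17²) = 2.173
|H(j0.12)| = 220 / 2.173 = 101.23
20 log₁₀(101.23) = 40.11 dB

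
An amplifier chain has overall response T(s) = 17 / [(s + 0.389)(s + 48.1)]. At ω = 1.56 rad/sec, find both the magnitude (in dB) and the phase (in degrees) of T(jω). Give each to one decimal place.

|T| = -13.2 dB, ∠T = -77.9°

|j1.56 + 0.389| = √(1.56² + 0.389²) = 1.608
|j1.56 + 48.1| = √(1.56² + 48.1²) = 48.13
|T(j1.56)| = 17 / (1.608 × 48.13) = 0.21971
20 log₁₀(0.21971) = -13.16 dB
∠(j1.56 + 0.389) = arctan(1.56/0.389) = 76.00°
∠(j1.56 + 48.1) = arctan(1.56/48.1) = 1.86°
∠T(j1.56) = − (76.00° + 1.86°) = -77.86°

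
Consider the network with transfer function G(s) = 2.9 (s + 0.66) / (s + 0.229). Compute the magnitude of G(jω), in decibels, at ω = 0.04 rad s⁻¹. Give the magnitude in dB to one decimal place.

|j0.04 + 0.66| = √(0.04² + 0.66²) = 0.6612
|j0.04 + 0.229| = √(0.04² + 0.229²) = 0.2325
|G(j0.04)| = 2.9 × 0.6612 / 0.2325 = 8.2485
20 log₁₀(8.2485) = 18.33 dB

18.3 dB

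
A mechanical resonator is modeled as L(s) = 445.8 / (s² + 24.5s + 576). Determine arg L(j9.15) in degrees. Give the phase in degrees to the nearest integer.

-24 deg

∠[(j9.15)² + 24.5(j9.15) + 576] = ∠[492.28 + j224.18] = 24.48°
∠L(j9.15) = −24.48° = -24.48°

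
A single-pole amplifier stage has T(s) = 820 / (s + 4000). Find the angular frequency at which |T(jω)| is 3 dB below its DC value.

4000 rad s⁻¹

For a single-pole low-pass, the −3 dB point is at the pole: ω = 4000 rad s⁻¹.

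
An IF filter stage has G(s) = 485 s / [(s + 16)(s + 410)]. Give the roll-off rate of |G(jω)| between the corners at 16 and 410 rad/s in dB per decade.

In this band the factors already past their corner are: 1 differentiator zero, pole at 16; net slope = 0 dB/decade.

0 dB/decade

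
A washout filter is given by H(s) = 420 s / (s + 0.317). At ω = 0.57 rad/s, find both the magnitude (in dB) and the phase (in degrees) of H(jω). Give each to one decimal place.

|j0.57| = 0.57
|j0.57 + 0.317| = √(0.57² + 0.317²) = 0.6522
|H(j0.57)| = 420 × 0.57 / 0.6522 = 367.05
20 log₁₀(367.05) = 51.29 dB
∠(j0.57) = 90.00°
∠(j0.57 + 0.317) = arctan(0.57/0.317) = 60.92°
∠H(j0.57) = 90.00° − 60.92° = 29.08°

|H| = 51.3 dB, ∠H = 29.1°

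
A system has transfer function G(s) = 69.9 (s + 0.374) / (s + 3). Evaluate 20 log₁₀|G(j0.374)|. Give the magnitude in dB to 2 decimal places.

|j0.374 + 0.374| = √(0.374² + 0.374²) = 0.5289
|j0.374 + 3| = √(0.374² + 3²) = 3.023
|G(j0.374)| = 69.9 × 0.5289 / 3.023 = 12.229
20 log₁₀(12.229) = 21.748 dB

21.75 dB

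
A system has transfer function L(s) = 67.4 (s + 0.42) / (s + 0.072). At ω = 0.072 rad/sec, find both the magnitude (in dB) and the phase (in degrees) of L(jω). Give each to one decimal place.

|j0.072 + 0.42| = √(0.072² + 0.42²) = 0.4261
|j0.072 + 0.072| = √(0.072² + 0.072²) = 0.1018
|L(j0.072)| = 67.4 × 0.4261 / 0.1018 = 282.07
20 log₁₀(282.07) = 49.01 dB
∠(j0.072 + 0.42) = arctan(0.072/0.42) = 9.73°
∠(j0.072 + 0.072) = arctan(0.072/0.072) = 45.00°
∠L(j0.072) = 9.73° − 45.00° = -35.27°

|L| = 49.0 dB, ∠L = -35.3 deg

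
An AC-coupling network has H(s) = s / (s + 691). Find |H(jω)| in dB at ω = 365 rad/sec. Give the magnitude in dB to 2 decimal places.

-6.61 dB

|j365| = 365
|j365 + 691| = √(365² + 691²) = 781.5
|H(j365)| = 1 × 365 / 781.5 = 0.46706
20 log₁₀(0.46706) = -6.612 dB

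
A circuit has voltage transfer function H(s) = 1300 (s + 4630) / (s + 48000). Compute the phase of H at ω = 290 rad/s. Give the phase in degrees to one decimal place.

3.2°

∠(j290 + 4630) = arctan(290/4630) = 3.58°
∠(j290 + 48000) = arctan(290/48000) = 0.35°
∠H(j290) = 3.58° − 0.35° = 3.24°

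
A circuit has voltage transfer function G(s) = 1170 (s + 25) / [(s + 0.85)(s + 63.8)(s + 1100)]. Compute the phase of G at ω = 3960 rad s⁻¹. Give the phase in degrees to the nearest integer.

-164°

∠(j3960 + 25) = arctan(3960/25) = 89.64°
∠(j3960 + 0.85) = arctan(3960/0.85) = 89.99°
∠(j3960 + 63.8) = arctan(3960/63.8) = 89.08°
∠(j3960 + 1100) = arctan(3960/1100) = 74.48°
∠G(j3960) = 89.64° − (89.99° + 89.08° + 74.48°) = -163.90°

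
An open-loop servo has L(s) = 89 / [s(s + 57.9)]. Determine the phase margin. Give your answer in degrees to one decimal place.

Gain crossover: |L(jω)| = 1 at ω ≈ 1.54 rad/s.
∠L(j1.54) = −90° − arctan(1.54/57.9) ≈ -91.52°
PM = 180° + (-91.52°) = 88.48°

88.5°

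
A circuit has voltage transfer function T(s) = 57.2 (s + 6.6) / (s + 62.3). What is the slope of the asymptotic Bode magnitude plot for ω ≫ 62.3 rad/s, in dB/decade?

0 dB/decade

With 1 zero and 1 pole, the high-frequency asymptotic slope is 20 × (1 − 1) = 0 dB/decade.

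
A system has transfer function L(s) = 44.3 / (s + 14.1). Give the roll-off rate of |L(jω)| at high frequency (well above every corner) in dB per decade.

With 0 zeros and 1 pole, the high-frequency asymptotic slope is 20 × (0 − 1) = -20 dB/decade.

-20 dB/decade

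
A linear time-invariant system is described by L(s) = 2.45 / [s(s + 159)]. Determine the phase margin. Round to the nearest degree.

90°

Gain crossover: |L(jω)| = 1 at ω ≈ 0.0154 rad/s.
∠L(j0.0154) = −90° − arctan(0.0154/159) ≈ -90.01°
PM = 180° + (-90.01°) = 89.99°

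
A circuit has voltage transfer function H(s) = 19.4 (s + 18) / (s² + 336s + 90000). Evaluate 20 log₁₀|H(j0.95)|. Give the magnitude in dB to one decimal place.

|j0.95 + 18| = √(0.95² + 18²) = 18.03
|(j0.95)² + 336(j0.95) + 90000| = |89999 + j319.2| = 9e+04
|H(j0.95)| = 19.4 × 18.03 / 9e+04 = 0.0038854
20 log₁₀(0.0038854) = -48.21 dB

-48.2 dB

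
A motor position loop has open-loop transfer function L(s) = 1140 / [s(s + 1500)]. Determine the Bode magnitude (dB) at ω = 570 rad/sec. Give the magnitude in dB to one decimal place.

|j570 + 1500| = √(570² + 1500²) = 1605
|j570| = 570
|L(j570)| = 1140 / (1605 × 570) = 0.0012464
20 log₁₀(0.0012464) = -58.09 dB

-58.1 dB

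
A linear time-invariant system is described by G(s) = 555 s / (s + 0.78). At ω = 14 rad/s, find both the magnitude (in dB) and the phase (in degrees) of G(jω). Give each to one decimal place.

|j14| = 14
|j14 + 0.78| = √(14² + 0.78²) = 14.02
|G(j14)| = 555 × 14 / 14.02 = 554.14
20 log₁₀(554.14) = 54.87 dB
∠(j14) = 90.00°
∠(j14 + 0.78) = arctan(14/0.78) = 86.81°
∠G(j14) = 90.00° − 86.81° = 3.19°

|G| = 54.9 dB, ∠G = 3.2°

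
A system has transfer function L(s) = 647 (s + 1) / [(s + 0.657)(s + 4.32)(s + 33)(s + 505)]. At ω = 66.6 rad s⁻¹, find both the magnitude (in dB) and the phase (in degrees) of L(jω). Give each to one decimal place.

|L| = -71.8 dB, ∠L = -157.7°

|j66.6 + 1| = √(66.6² + 1²) = 66.61
|j66.6 + 0.657| = √(66.6² + 0.657²) = 66.6
|j66.6 + 4.32| = √(66.6² + 4.32²) = 66.74
|j66.6 + 33| = √(66.6² + 33²) = 74.33
|j66.6 + 505| = √(66.6² + 505²) = 509.4
|L(j66.6)| = 647 × 66.61 / (66.6 × 66.74 × 74.33 × 509.4) = 0.00025607
20 log₁₀(0.00025607) = -71.83 dB
∠(j66.6 + 1) = arctan(66.6/1) = 89.14°
∠(j66.6 + 0.657) = arctan(66.6/0.657) = 89.43°
∠(j66.6 + 4.32) = arctan(66.6/4.32) = 86.29°
∠(j66.6 + 33) = arctan(66.6/33) = 63.64°
∠(j66.6 + 505) = arctan(66.6/505) = 7.51°
∠L(j66.6) = 89.14° − (89.43° + 86.29° + 63.64° + 7.51°) = -157.74°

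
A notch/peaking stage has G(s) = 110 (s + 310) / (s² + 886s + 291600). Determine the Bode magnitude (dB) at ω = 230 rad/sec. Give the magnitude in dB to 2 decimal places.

-17.37 dB

|j230 + 310| = √(230² + 310²) = 386
|(j230)² + 886(j230) + 291600| = |2.387e+05 + j2.0378e+05| = 3.139e+05
|G(j230)| = 110 × 386 / 3.139e+05 = 0.13529
20 log₁₀(0.13529) = -17.375 dB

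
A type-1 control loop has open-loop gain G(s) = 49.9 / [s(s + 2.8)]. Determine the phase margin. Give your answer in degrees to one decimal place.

22.4°

Gain crossover: |G(jω)| = 1 at ω ≈ 6.79 rad/sec.
∠G(j6.79) = −90° − arctan(6.79/2.8) ≈ -157.60°
PM = 180° + (-157.60°) = 22.40°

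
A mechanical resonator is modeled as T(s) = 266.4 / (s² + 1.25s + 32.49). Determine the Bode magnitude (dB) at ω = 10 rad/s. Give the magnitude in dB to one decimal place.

11.8 dB

|(j10)² + 1.25(j10) + 32.49| = |-67.51 + j12.5| = 68.66
|T(j10)| = 266.4 / 68.66 = 3.8801
20 log₁₀(3.8801) = 11.78 dB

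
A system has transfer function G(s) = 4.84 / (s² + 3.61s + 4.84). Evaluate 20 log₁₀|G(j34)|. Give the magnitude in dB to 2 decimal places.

|(j34)² + 3.61(j34) + 4.84| = |-1151.2 + j122.74| = 1158
|G(j34)| = 4.84 / 1158 = 0.0041808
20 log₁₀(0.0041808) = -47.575 dB

-47.57 dB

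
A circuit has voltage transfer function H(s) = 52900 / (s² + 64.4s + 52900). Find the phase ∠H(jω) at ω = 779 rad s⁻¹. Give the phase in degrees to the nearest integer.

∠[(j779)² + 64.4(j779) + 52900] = ∠[-5.5394e+05 + j50168] = 174.83°
∠H(j779) = −174.83° = -174.83°

-175 deg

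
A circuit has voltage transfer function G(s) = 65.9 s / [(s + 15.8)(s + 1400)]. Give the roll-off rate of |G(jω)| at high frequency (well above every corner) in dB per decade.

-20 dB/decade

With 1 zero and 2 poles, the high-frequency asymptotic slope is 20 × (1 − 2) = -20 dB/decade.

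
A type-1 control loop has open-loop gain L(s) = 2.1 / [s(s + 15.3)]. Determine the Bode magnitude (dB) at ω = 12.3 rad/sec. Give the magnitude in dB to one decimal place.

|j12.3 + 15.3| = √(12.3² + 15.3²) = 19.63
|j12.3| = 12.3
|L(j12.3)| = 2.1 / (19.63 × 12.3) = 0.008697
20 log₁₀(0.008697) = -41.21 dB

-41.2 dB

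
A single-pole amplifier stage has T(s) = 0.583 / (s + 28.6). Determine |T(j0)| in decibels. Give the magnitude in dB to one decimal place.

-33.8 dB

T(0) = 0.583 / 28.6 = 0.020385
20 log₁₀(0.020385) = -33.81 dB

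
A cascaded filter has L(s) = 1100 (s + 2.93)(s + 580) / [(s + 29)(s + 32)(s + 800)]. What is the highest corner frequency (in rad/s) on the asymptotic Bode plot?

Break frequencies occur at each pole and zero magnitude: 2.93 rad/s, 29 rad/s, 32 rad/s, 580 rad/s, 800 rad/s.
The highest is 800 rad/s.

800 rad/s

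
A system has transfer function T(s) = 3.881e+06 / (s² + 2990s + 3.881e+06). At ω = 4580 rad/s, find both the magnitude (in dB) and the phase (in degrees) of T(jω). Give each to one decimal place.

|(j4580)² + 2990(j4580) + 3.881e+06| = |-1.7095e+07 + j1.3694e+07| = 2.19e+07
|T(j4580)| = 3.881e+06 / 2.19e+07 = 0.17718
20 log₁₀(0.17718) = -15.03 dB
∠[(j4580)² + 2990(j4580) + 3.881e+06] = ∠[-1.7095e+07 + j1.3694e+07] = 141.30°
∠T(j4580) = −141.30° = -141.30°

|T| = -15.0 dB, ∠T = -141.3°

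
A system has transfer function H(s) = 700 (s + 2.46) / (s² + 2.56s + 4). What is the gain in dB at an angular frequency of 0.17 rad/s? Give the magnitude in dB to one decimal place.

52.7 dB

|j0.17 + 2.46| = √(0.17² + 2.46²) = 2.466
|(j0.17)² + 2.56(j0.17) + 4| = |3.9711 + j0.4352| = 3.995
|H(j0.17)| = 700 × 2.466 / 3.995 = 432.08
20 log₁₀(432.08) = 52.71 dB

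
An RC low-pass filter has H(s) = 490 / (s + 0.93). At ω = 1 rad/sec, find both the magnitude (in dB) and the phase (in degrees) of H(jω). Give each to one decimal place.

|j1 + 0.93| = √(1² + 0.93²) = 1.366
|H(j1)| = 490 / 1.366 = 358.81
20 log₁₀(358.81) = 51.10 dB
∠(j1 + 0.93) = arctan(1/0.93) = 47.08°
∠H(j1) = −47.08° = -47.08°

|H| = 51.1 dB, ∠H = -47.1°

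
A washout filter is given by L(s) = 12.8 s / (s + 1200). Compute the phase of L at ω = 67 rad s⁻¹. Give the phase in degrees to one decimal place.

86.8°

∠(j67) = 90.00°
∠(j67 + 1200) = arctan(67/1200) = 3.20°
∠L(j67) = 90.00° − 3.20° = 86.80°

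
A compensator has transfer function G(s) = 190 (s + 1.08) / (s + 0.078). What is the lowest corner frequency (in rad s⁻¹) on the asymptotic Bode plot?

0.078 rad s⁻¹

Break frequencies occur at each pole and zero magnitude: 0.078 rad s⁻¹, 1.08 rad s⁻¹.
The lowest is 0.078 rad s⁻¹.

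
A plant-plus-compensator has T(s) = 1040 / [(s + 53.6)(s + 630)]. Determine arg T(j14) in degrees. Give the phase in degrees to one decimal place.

∠(j14 + 53.6) = arctan(14/53.6) = 14.64°
∠(j14 + 630) = arctan(14/630) = 1.27°
∠T(j14) = − (14.64° + 1.27°) = -15.91°

-15.9 deg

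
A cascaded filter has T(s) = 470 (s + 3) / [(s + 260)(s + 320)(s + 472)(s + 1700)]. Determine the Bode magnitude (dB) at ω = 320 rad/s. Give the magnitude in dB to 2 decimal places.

-121.75 dB

|j320 + 3| = √(320² + 3²) = 320
|j320 + 260| = √(320² + 260²) = 412.3
|j320 + 320| = √(320² + 320²) = 452.5
|j320 + 472| = √(320² + 472²) = 570.2
|j320 + 1700| = √(320² + 1700²) = 1730
|T(j320)| = 470 × 320 / (412.3 × 452.5 × 570.2 × 1730) = 8.1715e-07
20 log₁₀(8.1715e-07) = -121.754 dB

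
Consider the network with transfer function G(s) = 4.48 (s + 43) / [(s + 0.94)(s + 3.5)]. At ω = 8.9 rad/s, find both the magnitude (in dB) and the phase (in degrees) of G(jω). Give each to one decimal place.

|G| = 7.2 dB, ∠G = -140.8°

|j8.9 + 43| = √(8.9² + 43²) = 43.91
|j8.9 + 0.94| = √(8.9² + 0.94²) = 8.95
|j8.9 + 3.5| = √(8.9² + 3.5²) = 9.563
|G(j8.9)| = 4.48 × 43.91 / (8.95 × 9.563) = 2.2985
20 log₁₀(2.2985) = 7.23 dB
∠(j8.9 + 43) = arctan(8.9/43) = 11.69°
∠(j8.9 + 0.94) = arctan(8.9/0.94) = 83.97°
∠(j8.9 + 3.5) = arctan(8.9/3.5) = 68.53°
∠G(j8.9) = 11.69° − (83.97° + 68.53°) = -140.81°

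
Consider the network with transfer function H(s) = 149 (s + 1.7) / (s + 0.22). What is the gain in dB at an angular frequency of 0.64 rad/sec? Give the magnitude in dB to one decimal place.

|j0.64 + 1.7| = √(0.64² + 1.7²) = 1.816
|j0.64 + 0.22| = √(0.64² + 0.22²) = 0.6768
|H(j0.64)| = 149 × 1.816 / 0.6768 = 399.93
20 log₁₀(399.93) = 52.04 dB

52.0 dB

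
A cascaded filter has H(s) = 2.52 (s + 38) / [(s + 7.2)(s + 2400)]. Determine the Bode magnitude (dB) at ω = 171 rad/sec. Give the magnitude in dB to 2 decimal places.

-59.40 dB

|j171 + 38| = √(171² + 38²) = 175.2
|j171 + 7.2| = √(171² + 7.2²) = 171.2
|j171 + 2400| = √(171² + 2400²) = 2406
|H(j171)| = 2.52 × 175.2 / (171.2 × 2406) = 0.0010719
20 log₁₀(0.0010719) = -59.397 dB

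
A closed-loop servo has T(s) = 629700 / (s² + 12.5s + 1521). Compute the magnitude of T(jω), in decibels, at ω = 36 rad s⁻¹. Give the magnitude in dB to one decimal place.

61.9 dB

|(j36)² + 12.5(j36) + 1521| = |225 + j450| = 503.1
|T(j36)| = 629700 / 503.1 = 1251.6
20 log₁₀(1251.6) = 61.95 dB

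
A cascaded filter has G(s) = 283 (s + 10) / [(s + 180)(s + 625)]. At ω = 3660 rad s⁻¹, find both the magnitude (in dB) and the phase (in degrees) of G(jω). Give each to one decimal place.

|G| = -22.4 dB, ∠G = -77.7 deg

|j3660 + 10| = √(3660² + 10²) = 3660
|j3660 + 180| = √(3660² + 180²) = 3664
|j3660 + 625| = √(3660² + 625²) = 3713
|G(j3660)| = 283 × 3660 / (3664 × 3713) = 0.076127
20 log₁₀(0.076127) = -22.37 dB
∠(j3660 + 10) = arctan(3660/10) = 89.84°
∠(j3660 + 180) = arctan(3660/180) = 87.18°
∠(j3660 + 625) = arctan(3660/625) = 80.31°
∠G(j3660) = 89.84° − (87.18° + 80.31°) = -77.65°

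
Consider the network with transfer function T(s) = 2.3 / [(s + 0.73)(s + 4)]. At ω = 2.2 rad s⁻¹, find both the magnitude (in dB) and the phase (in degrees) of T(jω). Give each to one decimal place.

|j2.2 + 0.73| = √(2.2² + 0.73²) = 2.318
|j2.2 + 4| = √(2.2² + 4²) = 4.565
|T(j2.2)| = 2.3 / (2.318 × 4.565) = 0.21736
20 log₁₀(0.21736) = -13.26 dB
∠(j2.2 + 0.73) = arctan(2.2/0.73) = 71.64°
∠(j2.2 + 4) = arctan(2.2/4) = 28.81°
∠T(j2.2) = − (71.64° + 28.81°) = -100.45°

|T| = -13.3 dB, ∠T = -100.5°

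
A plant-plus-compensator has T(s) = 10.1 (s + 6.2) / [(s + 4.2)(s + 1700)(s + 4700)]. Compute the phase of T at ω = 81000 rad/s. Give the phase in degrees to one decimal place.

-175.5 deg

∠(j81000 + 6.2) = arctan(81000/6.2) = 90.00°
∠(j81000 + 4.2) = arctan(81000/4.2) = 90.00°
∠(j81000 + 1700) = arctan(81000/1700) = 88.80°
∠(j81000 + 4700) = arctan(81000/4700) = 86.68°
∠T(j81000) = 90.00° − (90.00° + 88.80° + 86.68°) = -175.48°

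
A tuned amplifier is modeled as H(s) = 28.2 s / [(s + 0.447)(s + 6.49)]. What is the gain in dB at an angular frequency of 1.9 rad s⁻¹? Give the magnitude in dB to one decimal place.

12.2 dB

|j1.9| = 1.9
|j1.9 + 0.447| = √(1.9² + 0.447²) = 1.952
|j1.9 + 6.49| = √(1.9² + 6.49²) = 6.762
|H(j1.9)| = 28.2 × 1.9 / (1.952 × 6.762) = 4.0593
20 log₁₀(4.0593) = 12.17 dB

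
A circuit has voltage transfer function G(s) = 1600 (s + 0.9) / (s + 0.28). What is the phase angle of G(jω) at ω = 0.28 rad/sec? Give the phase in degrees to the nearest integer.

∠(j0.28 + 0.9) = arctan(0.28/0.9) = 17.28°
∠(j0.28 + 0.28) = arctan(0.28/0.28) = 45.00°
∠G(j0.28) = 17.28° − 45.00° = -27.72°

-28°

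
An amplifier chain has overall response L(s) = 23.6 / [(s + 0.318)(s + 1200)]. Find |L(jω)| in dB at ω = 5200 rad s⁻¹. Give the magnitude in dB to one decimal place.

-121.4 dB

|j5200 + 0.318| = √(5200² + 0.318²) = 5200
|j5200 + 1200| = √(5200² + 1200²) = 5337
|L(j5200)| = 23.6 / (5200 × 5337) = 8.5043e-07
20 log₁₀(8.5043e-07) = -121.41 dB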